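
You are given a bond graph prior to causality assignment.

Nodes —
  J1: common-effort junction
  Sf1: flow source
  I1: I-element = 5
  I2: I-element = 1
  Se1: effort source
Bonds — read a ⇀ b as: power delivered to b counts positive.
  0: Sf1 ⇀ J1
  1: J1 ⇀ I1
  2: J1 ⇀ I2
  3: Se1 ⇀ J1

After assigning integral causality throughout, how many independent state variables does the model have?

bond 0 |Sf1  (Sf1 fixes flow; stroke at Sf1)
bond 3 |J1  (Se1 fixes effort; stroke away)
bond 1 |I1  (J1 effort already set via bond 3)
bond 2 |I2  (common-e at J1 fixed by 3)

2  (I1, I2 all integral)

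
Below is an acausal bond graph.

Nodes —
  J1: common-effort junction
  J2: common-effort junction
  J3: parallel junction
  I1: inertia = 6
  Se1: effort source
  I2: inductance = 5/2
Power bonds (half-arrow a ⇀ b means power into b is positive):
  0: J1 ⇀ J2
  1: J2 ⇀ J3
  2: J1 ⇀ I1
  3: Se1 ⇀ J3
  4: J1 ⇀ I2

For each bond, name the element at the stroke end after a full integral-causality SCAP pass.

b3 |J3  (Se1 fixes effort; stroke away)
b1 |J2  (0-jn J3 has e-setter on 3)
b0 |J1  (common-e at J2 fixed by 1)
b2 |I1  (common-e at J1 fixed by 0)
b4 |I2  (0-jn J1 has e-setter on 0)

bond 0 stroke at J1
bond 1 stroke at J2
bond 2 stroke at I1
bond 3 stroke at J3
bond 4 stroke at I2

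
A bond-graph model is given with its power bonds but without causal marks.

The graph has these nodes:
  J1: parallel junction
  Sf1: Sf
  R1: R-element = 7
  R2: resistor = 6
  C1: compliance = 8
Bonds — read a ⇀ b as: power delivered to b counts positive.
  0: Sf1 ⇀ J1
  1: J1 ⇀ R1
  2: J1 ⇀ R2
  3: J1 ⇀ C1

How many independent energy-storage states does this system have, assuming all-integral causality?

1  (C1 all integral)

#0 →Sf1  (Sf1 (Sf) sets flow on bond)
#3 →J1  (C1: C, integral causality)
#1 →R1  (J1: bond 3 brought effort, rest push out)
#2 →R2  (0-jn J1 has e-setter on 3)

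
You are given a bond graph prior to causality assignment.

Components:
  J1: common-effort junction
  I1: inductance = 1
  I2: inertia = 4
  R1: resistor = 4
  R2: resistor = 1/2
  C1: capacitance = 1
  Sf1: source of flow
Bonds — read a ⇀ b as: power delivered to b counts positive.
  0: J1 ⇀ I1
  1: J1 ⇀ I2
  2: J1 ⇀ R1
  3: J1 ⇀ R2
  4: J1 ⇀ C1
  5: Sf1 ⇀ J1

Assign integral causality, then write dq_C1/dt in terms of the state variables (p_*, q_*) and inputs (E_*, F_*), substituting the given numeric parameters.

β5 stroke→Sf1  (Sf1 fixes flow; stroke at Sf1)
β0 stroke→I1  (I1 outputs flow p/I1)
β1 stroke→I2  (I2: I, integral causality)
β4 stroke→J1  (C1 integral (e out))
β2 stroke→R1  (J1: bond 4 brought effort, rest push out)
β3 stroke→R2  (0-jn J1 has e-setter on 4)

dq_C1/dt = F_Sf1 - p_I1 - p_I2/4 - 9*q_C1/4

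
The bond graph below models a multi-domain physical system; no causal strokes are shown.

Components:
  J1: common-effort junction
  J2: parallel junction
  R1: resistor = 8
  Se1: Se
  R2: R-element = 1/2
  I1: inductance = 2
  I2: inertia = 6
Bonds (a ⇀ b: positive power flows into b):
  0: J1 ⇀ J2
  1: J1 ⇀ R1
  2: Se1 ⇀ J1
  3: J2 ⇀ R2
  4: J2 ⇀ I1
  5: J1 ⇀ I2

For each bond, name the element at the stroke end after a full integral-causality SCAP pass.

#2 →J1  (Se1: effort source, stroke at far end)
#0 →J2  (J1 effort already set via bond 2)
#1 →R1  (J1 effort already set via bond 2)
#5 →I2  (common-e at J1 fixed by 2)
#3 →R2  (J2: bond 0 brought effort, rest push out)
#4 →I1  (J2 effort already set via bond 0)

β0 stroke at J2
β1 stroke at R1
β2 stroke at J1
β3 stroke at R2
β4 stroke at I1
β5 stroke at I2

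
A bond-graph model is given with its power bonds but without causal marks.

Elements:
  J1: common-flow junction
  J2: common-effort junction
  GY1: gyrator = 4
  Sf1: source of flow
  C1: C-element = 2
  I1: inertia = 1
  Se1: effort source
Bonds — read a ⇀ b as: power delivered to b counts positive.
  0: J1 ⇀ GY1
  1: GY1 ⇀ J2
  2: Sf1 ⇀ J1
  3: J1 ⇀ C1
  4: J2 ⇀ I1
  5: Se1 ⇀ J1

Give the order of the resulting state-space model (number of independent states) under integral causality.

2  (C1, I1 all integral)

bond 2 |Sf1  (Sf1 fixes flow; stroke at Sf1)
bond 5 |J1  (source Se1 imposes e)
bond 0 |J1  (J1 flow already set via bond 2)
bond 3 |J1  (common-f at J1 fixed by 2)
bond 1 |J2  (GY1 both-in/both-out from 0)
bond 4 |I1  (J2 effort already set via bond 1)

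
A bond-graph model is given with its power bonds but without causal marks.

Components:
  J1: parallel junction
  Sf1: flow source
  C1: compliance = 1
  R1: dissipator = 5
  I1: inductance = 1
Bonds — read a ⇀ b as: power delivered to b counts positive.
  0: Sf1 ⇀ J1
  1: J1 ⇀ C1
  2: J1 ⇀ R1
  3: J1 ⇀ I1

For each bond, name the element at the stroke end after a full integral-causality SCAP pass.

bond 0 →Sf1  (source Sf1 imposes f)
bond 1 →J1  (C1 integral (e out))
bond 2 →R1  (J1 effort already set via bond 1)
bond 3 →I1  (J1: bond 1 brought effort, rest push out)

bond 0 |Sf1
bond 1 |J1
bond 2 |R1
bond 3 |I1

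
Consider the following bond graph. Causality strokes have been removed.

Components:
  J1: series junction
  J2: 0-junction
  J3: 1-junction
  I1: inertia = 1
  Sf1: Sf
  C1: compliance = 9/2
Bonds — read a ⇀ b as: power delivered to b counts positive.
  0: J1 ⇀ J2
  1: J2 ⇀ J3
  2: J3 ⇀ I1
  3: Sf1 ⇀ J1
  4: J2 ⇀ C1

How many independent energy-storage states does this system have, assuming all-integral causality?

b3 stroke at Sf1  (Sf1 (Sf) sets flow on bond)
b0 stroke at J1  (1-jn J1 has f-setter on 3)
b2 stroke at I1  (I1 outputs flow p/I1)
b1 stroke at J3  (1-jn J3 has f-setter on 2)
b4 stroke at J2  (J2 needs exactly one e-in)

2  (C1, I1 all integral)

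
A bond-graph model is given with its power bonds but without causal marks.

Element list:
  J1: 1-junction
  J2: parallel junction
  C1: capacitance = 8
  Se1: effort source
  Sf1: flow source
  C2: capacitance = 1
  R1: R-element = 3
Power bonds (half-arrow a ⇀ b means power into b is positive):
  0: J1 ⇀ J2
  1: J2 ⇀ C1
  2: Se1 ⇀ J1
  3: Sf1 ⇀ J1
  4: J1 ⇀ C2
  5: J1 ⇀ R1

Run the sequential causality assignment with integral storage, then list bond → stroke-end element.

b2 stroke at J1  (Se1 (Se) sets effort on bond)
b3 stroke at Sf1  (source Sf1 imposes f)
b0 stroke at J1  (J1 flow already set via bond 3)
b4 stroke at J1  (J1 flow already set via bond 3)
b5 stroke at J1  (J1: bond 3 brought flow, rest push out)
b1 stroke at J2  (only one effort-in slot at J2)

b0 stroke→J1
b1 stroke→J2
b2 stroke→J1
b3 stroke→Sf1
b4 stroke→J1
b5 stroke→J1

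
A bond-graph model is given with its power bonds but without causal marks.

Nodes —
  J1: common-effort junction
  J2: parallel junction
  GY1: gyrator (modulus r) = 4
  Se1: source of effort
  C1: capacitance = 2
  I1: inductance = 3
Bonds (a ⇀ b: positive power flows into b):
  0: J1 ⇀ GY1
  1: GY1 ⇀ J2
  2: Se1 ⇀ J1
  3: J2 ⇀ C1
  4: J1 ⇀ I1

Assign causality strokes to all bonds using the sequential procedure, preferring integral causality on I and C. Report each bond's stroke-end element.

#0 |GY1
#1 |GY1
#2 |J1
#3 |J2
#4 |I1

bond 2 stroke at J1  (Se1 (Se) sets effort on bond)
bond 0 stroke at GY1  (0-jn J1 has e-setter on 2)
bond 4 stroke at I1  (0-jn J1 has e-setter on 2)
bond 1 stroke at GY1  (GY1: gyrator matches bond 0)
bond 3 stroke at J2  (only one effort-in slot at J2)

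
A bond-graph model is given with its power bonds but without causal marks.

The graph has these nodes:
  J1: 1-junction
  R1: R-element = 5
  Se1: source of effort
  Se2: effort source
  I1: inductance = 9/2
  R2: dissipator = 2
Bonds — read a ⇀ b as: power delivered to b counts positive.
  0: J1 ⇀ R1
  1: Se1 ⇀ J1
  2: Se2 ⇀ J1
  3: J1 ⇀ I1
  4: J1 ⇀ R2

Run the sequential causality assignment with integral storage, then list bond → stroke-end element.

#1 →J1  (Se1 (Se) sets effort on bond)
#2 →J1  (Se2 fixes effort; stroke away)
#3 →I1  (prefer integral on I1)
#0 →J1  (J1 flow already set via bond 3)
#4 →J1  (J1 flow already set via bond 3)

β0 |J1
β1 |J1
β2 |J1
β3 |I1
β4 |J1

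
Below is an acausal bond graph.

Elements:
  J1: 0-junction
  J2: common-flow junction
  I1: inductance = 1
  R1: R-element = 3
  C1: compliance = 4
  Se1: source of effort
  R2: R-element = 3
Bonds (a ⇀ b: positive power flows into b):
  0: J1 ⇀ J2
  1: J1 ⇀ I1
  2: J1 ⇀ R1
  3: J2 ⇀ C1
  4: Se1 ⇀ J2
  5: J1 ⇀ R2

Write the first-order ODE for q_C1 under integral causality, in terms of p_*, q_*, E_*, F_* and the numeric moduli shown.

dq_C1/dt = 2*E_Se1/3 - p_I1 - q_C1/6

β4 |J2  (Se1: effort source, stroke at far end)
β1 |I1  (I1 integral (f out))
β3 |J2  (C1: C, integral causality)
β0 |J1  (J2: last free bond brings flow in)
β2 |R1  (J1 effort already set via bond 0)
β5 |R2  (J1: bond 0 brought effort, rest push out)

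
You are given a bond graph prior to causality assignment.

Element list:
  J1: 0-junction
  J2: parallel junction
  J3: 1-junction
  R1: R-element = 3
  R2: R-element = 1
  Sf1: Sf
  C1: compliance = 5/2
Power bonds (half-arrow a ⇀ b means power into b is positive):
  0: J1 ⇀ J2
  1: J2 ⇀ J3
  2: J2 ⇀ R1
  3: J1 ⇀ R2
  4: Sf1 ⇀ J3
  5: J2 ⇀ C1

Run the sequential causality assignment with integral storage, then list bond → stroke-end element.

bond 4 →Sf1  (Sf1 fixes flow; stroke at Sf1)
bond 1 →J3  (J3: bond 4 brought flow, rest push out)
bond 5 →J2  (C1 outputs effort q/C1)
bond 0 →J1  (0-jn J2 has e-setter on 5)
bond 2 →R1  (J2 effort already set via bond 5)
bond 3 →R2  (J1 effort already set via bond 0)

bond 0 stroke→J1
bond 1 stroke→J3
bond 2 stroke→R1
bond 3 stroke→R2
bond 4 stroke→Sf1
bond 5 stroke→J2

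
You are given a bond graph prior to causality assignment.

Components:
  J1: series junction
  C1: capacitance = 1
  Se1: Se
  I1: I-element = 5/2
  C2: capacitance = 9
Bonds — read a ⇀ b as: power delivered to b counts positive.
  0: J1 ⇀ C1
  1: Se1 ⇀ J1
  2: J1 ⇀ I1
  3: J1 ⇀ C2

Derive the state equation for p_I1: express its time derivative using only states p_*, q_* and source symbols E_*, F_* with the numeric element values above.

dp_I1/dt = E_Se1 - q_C1 - q_C2/9

β1 stroke→J1  (source Se1 imposes e)
β0 stroke→J1  (C1 integral (e out))
β2 stroke→I1  (I1: I, integral causality)
β3 stroke→J1  (J1: bond 2 brought flow, rest push out)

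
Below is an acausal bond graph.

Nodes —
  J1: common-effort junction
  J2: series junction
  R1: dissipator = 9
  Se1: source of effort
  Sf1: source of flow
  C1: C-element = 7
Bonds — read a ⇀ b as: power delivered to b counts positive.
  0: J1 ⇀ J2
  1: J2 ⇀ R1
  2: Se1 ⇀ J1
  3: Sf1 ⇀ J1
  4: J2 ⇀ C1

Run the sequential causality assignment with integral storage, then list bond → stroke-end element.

#0 stroke→J2
#1 stroke→R1
#2 stroke→J1
#3 stroke→Sf1
#4 stroke→J2

b2 stroke at J1  (source Se1 imposes e)
b3 stroke at Sf1  (Sf1: flow source, stroke at near end)
b0 stroke at J2  (common-e at J1 fixed by 2)
b4 stroke at J2  (C1 integral (e out))
b1 stroke at R1  (only one flow-in slot at J2)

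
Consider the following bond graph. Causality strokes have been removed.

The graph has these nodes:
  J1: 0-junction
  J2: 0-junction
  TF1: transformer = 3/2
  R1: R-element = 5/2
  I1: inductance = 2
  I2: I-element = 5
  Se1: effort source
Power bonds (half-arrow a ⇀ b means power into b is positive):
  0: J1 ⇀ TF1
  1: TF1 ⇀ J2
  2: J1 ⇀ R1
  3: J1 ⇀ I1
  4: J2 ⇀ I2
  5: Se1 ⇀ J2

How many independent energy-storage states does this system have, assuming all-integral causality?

β5 stroke→J2  (Se1: effort source, stroke at far end)
β1 stroke→TF1  (J2 effort already set via bond 5)
β4 stroke→I2  (J2 effort already set via bond 5)
β0 stroke→J1  (TF1 one-in-one-out from 1)
β2 stroke→R1  (common-e at J1 fixed by 0)
β3 stroke→I1  (common-e at J1 fixed by 0)

2  (I1, I2 all integral)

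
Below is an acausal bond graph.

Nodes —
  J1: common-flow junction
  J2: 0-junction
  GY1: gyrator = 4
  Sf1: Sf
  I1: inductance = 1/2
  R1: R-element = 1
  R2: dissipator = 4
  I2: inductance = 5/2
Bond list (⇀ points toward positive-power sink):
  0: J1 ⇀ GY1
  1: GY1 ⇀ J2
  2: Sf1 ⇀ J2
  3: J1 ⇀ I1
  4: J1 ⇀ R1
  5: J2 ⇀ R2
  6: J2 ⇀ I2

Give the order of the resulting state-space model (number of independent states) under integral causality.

2  (I1, I2 all integral)

b2 |Sf1  (source Sf1 imposes f)
b3 |I1  (I1: I, integral causality)
b0 |J1  (common-f at J1 fixed by 3)
b4 |J1  (1-jn J1 has f-setter on 3)
b1 |J2  (GY1 both-in/both-out from 0)
b5 |R2  (0-jn J2 has e-setter on 1)
b6 |I2  (J2: bond 1 brought effort, rest push out)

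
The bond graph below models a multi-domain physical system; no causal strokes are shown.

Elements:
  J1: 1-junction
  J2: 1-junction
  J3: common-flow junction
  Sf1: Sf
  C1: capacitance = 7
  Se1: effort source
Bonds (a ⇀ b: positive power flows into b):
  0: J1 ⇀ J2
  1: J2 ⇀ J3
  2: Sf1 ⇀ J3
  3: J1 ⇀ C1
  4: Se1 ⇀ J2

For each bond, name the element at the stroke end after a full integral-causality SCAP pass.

b2 →Sf1  (Sf1 fixes flow; stroke at Sf1)
b4 →J2  (Se1 (Se) sets effort on bond)
b1 →J3  (J3 flow already set via bond 2)
b0 →J2  (J2: bond 1 brought flow, rest push out)
b3 →J1  (J1: bond 0 brought flow, rest push out)

#0 stroke→J2
#1 stroke→J3
#2 stroke→Sf1
#3 stroke→J1
#4 stroke→J2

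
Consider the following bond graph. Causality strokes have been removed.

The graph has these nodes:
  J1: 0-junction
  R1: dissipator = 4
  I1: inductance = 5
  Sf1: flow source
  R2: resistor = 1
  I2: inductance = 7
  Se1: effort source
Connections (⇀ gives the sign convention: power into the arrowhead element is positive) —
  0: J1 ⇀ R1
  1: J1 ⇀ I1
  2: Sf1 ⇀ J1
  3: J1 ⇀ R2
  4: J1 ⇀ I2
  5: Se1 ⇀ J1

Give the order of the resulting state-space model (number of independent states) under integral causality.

#2 |Sf1  (Sf1 (Sf) sets flow on bond)
#5 |J1  (Se1 (Se) sets effort on bond)
#0 |R1  (0-jn J1 has e-setter on 5)
#1 |I1  (0-jn J1 has e-setter on 5)
#3 |R2  (J1 effort already set via bond 5)
#4 |I2  (0-jn J1 has e-setter on 5)

2  (I1, I2 all integral)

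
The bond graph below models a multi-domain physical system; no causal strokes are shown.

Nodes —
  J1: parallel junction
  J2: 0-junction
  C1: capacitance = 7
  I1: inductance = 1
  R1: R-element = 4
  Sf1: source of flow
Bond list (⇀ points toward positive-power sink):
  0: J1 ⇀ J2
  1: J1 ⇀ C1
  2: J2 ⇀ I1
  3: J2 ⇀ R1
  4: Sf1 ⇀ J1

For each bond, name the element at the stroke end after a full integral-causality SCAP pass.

b0 stroke at J2
b1 stroke at J1
b2 stroke at I1
b3 stroke at R1
b4 stroke at Sf1

#4 |Sf1  (Sf1 (Sf) sets flow on bond)
#1 |J1  (C1 outputs effort q/C1)
#0 |J2  (0-jn J1 has e-setter on 1)
#2 |I1  (0-jn J2 has e-setter on 0)
#3 |R1  (0-jn J2 has e-setter on 0)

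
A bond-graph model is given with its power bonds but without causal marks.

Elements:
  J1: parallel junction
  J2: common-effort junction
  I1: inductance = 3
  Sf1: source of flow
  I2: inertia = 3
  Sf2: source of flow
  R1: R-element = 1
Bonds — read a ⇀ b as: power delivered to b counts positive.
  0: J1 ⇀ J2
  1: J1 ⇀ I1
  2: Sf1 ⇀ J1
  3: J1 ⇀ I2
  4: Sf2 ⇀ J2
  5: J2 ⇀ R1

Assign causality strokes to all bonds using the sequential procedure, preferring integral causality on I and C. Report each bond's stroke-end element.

bond 2 stroke at Sf1  (Sf1: flow source, stroke at near end)
bond 4 stroke at Sf2  (source Sf2 imposes f)
bond 1 stroke at I1  (prefer integral on I1)
bond 3 stroke at I2  (I2 integral (f out))
bond 0 stroke at J1  (closing 0-jn rule on J1)
bond 5 stroke at J2  (J2: last free bond brings effort in)

β0 stroke at J1
β1 stroke at I1
β2 stroke at Sf1
β3 stroke at I2
β4 stroke at Sf2
β5 stroke at J2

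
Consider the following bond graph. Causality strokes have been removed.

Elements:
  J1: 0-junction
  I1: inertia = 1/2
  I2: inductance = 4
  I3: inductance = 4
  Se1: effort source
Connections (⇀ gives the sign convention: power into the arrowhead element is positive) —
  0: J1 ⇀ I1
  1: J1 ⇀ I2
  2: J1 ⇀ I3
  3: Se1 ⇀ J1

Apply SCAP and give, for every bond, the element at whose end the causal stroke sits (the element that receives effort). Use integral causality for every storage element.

bond 3 →J1  (Se1 (Se) sets effort on bond)
bond 0 →I1  (0-jn J1 has e-setter on 3)
bond 1 →I2  (J1: bond 3 brought effort, rest push out)
bond 2 →I3  (0-jn J1 has e-setter on 3)

β0 →I1
β1 →I2
β2 →I3
β3 →J1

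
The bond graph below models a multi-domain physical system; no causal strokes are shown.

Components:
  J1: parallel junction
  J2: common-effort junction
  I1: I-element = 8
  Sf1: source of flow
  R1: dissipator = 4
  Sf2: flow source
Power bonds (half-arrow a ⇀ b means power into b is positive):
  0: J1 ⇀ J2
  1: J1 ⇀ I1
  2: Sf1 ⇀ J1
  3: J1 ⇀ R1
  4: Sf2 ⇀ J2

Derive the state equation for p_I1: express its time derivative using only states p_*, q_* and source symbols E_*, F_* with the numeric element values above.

#2 |Sf1  (Sf1 fixes flow; stroke at Sf1)
#4 |Sf2  (Sf2 (Sf) sets flow on bond)
#0 |J2  (closing 0-jn rule on J2)
#1 |I1  (I1: I, integral causality)
#3 |J1  (J1: last free bond brings effort in)

dp_I1/dt = 4*F_Sf1 + 4*F_Sf2 - p_I1/2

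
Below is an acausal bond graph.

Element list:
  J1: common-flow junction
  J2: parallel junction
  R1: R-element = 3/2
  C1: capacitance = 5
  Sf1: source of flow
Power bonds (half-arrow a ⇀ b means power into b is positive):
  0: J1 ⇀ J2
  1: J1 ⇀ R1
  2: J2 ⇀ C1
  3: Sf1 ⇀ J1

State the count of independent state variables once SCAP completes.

#3 →Sf1  (source Sf1 imposes f)
#0 →J1  (1-jn J1 has f-setter on 3)
#1 →J1  (J1 flow already set via bond 3)
#2 →J2  (J2: last free bond brings effort in)

1  (C1 all integral)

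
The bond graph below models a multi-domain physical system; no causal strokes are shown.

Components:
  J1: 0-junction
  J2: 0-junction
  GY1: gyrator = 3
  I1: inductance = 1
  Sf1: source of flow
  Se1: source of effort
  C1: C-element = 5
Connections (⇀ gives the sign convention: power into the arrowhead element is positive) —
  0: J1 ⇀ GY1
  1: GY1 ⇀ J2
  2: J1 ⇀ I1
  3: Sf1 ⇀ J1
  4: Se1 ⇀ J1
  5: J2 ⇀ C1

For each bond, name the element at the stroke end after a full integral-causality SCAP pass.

b0 stroke at GY1
b1 stroke at GY1
b2 stroke at I1
b3 stroke at Sf1
b4 stroke at J1
b5 stroke at J2

b3 |Sf1  (Sf1: flow source, stroke at near end)
b4 |J1  (Se1 (Se) sets effort on bond)
b0 |GY1  (0-jn J1 has e-setter on 4)
b2 |I1  (common-e at J1 fixed by 4)
b1 |GY1  (GY1: gyrator matches bond 0)
b5 |J2  (closing 0-jn rule on J2)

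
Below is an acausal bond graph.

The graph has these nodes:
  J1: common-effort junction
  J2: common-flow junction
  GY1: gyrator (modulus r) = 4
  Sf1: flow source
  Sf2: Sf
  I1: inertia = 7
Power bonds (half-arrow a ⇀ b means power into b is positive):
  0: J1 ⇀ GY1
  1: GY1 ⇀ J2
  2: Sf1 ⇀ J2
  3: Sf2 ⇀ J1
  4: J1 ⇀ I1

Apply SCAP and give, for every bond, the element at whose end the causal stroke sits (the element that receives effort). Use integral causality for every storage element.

#2 stroke at Sf1  (Sf1: flow source, stroke at near end)
#3 stroke at Sf2  (Sf2 (Sf) sets flow on bond)
#1 stroke at J2  (J2: bond 2 brought flow, rest push out)
#0 stroke at J1  (GY1: gyrator matches bond 1)
#4 stroke at I1  (0-jn J1 has e-setter on 0)

β0 |J1
β1 |J2
β2 |Sf1
β3 |Sf2
β4 |I1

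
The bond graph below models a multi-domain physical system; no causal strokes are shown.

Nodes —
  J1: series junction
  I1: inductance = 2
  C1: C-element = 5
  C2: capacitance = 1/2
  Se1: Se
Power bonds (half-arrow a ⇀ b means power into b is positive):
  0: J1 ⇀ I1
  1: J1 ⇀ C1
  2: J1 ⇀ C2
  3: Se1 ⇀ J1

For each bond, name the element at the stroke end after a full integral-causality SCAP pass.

#3 stroke→J1  (source Se1 imposes e)
#0 stroke→I1  (prefer integral on I1)
#1 stroke→J1  (common-f at J1 fixed by 0)
#2 stroke→J1  (J1: bond 0 brought flow, rest push out)

bond 0 stroke at I1
bond 1 stroke at J1
bond 2 stroke at J1
bond 3 stroke at J1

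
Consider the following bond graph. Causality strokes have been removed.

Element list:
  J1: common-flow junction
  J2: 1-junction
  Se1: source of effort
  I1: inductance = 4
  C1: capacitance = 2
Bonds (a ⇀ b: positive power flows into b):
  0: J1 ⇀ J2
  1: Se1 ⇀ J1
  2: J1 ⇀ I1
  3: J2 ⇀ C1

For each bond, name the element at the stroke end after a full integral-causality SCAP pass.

b1 stroke at J1  (Se1 (Se) sets effort on bond)
b2 stroke at I1  (I1: I, integral causality)
b0 stroke at J1  (common-f at J1 fixed by 2)
b3 stroke at J2  (common-f at J2 fixed by 0)

b0 |J1
b1 |J1
b2 |I1
b3 |J2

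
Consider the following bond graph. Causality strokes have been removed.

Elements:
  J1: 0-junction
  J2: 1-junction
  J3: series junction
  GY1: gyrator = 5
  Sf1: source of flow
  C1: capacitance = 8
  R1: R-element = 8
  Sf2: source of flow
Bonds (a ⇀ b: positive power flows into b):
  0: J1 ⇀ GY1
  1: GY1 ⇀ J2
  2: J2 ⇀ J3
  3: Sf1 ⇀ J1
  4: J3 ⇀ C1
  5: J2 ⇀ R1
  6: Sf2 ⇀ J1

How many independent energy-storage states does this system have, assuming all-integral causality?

b3 stroke at Sf1  (source Sf1 imposes f)
b6 stroke at Sf2  (Sf2 (Sf) sets flow on bond)
b0 stroke at J1  (only one effort-in slot at J1)
b1 stroke at J2  (GY1 both-in/both-out from 0)
b4 stroke at J3  (C1 outputs effort q/C1)
b2 stroke at J2  (only one flow-in slot at J3)
b5 stroke at R1  (J2 needs exactly one f-in)

1  (C1 all integral)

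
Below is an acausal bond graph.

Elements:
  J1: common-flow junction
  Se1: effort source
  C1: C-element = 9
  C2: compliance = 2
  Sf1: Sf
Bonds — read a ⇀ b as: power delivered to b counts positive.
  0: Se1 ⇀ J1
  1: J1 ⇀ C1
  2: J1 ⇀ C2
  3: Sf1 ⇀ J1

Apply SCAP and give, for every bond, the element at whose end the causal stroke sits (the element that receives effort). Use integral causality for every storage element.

#0 stroke at J1  (source Se1 imposes e)
#3 stroke at Sf1  (source Sf1 imposes f)
#1 stroke at J1  (common-f at J1 fixed by 3)
#2 stroke at J1  (J1 flow already set via bond 3)

β0 |J1
β1 |J1
β2 |J1
β3 |Sf1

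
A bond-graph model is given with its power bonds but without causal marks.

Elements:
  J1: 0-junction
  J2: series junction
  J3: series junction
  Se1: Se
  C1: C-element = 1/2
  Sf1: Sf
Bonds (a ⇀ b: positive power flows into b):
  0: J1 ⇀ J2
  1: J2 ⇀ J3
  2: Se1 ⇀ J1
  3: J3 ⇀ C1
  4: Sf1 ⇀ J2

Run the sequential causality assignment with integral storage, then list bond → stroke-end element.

bond 2 |J1  (Se1 fixes effort; stroke away)
bond 4 |Sf1  (source Sf1 imposes f)
bond 0 |J2  (J1 effort already set via bond 2)
bond 1 |J2  (J2: bond 4 brought flow, rest push out)
bond 3 |J3  (J3 flow already set via bond 1)

bond 0 stroke→J2
bond 1 stroke→J2
bond 2 stroke→J1
bond 3 stroke→J3
bond 4 stroke→Sf1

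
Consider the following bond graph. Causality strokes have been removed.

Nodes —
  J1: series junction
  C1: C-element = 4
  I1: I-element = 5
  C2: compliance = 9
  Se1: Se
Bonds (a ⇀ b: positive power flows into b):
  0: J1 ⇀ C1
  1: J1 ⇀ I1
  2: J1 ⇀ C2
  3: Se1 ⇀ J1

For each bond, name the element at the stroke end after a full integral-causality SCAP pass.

β0 →J1
β1 →I1
β2 →J1
β3 →J1

b3 →J1  (source Se1 imposes e)
b0 →J1  (C1 integral (e out))
b1 →I1  (I1 outputs flow p/I1)
b2 →J1  (1-jn J1 has f-setter on 1)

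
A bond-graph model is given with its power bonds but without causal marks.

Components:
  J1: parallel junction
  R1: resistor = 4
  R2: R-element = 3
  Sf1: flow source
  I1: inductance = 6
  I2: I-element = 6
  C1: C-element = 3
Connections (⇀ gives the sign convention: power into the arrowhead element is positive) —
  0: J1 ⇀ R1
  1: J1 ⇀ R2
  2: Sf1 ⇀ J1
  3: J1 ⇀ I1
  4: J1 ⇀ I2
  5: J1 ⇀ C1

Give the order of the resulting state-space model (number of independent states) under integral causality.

3  (C1, I1, I2 all integral)

bond 2 stroke at Sf1  (Sf1 (Sf) sets flow on bond)
bond 3 stroke at I1  (prefer integral on I1)
bond 4 stroke at I2  (I2 integral (f out))
bond 5 stroke at J1  (C1 integral (e out))
bond 0 stroke at R1  (0-jn J1 has e-setter on 5)
bond 1 stroke at R2  (0-jn J1 has e-setter on 5)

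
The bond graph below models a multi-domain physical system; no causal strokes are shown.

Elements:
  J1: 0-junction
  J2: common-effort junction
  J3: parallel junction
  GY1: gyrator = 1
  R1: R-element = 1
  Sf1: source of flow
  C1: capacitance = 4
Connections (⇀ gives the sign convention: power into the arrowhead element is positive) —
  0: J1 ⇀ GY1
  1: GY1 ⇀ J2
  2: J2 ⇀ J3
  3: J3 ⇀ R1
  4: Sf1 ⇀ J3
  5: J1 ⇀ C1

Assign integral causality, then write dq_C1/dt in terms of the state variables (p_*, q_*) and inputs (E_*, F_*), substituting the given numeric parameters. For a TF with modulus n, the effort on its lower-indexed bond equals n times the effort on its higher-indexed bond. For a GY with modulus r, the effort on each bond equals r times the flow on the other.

dq_C1/dt = -F_Sf1 - q_C1/4

#4 →Sf1  (Sf1 (Sf) sets flow on bond)
#5 →J1  (C1 integral (e out))
#0 →GY1  (J1 effort already set via bond 5)
#1 →GY1  (GY GY1: same side as bond 0)
#2 →J2  (closing 0-jn rule on J2)
#3 →J3  (closing 0-jn rule on J3)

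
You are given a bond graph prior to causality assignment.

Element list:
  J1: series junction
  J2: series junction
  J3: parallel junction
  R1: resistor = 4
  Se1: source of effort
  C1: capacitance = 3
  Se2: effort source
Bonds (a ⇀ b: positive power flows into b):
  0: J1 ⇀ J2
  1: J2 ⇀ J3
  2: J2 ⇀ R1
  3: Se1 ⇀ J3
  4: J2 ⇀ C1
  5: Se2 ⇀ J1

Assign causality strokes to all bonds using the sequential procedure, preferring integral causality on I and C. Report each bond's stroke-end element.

bond 0 stroke→J2
bond 1 stroke→J2
bond 2 stroke→R1
bond 3 stroke→J3
bond 4 stroke→J2
bond 5 stroke→J1

β3 stroke at J3  (Se1 (Se) sets effort on bond)
β5 stroke at J1  (Se2 (Se) sets effort on bond)
β0 stroke at J2  (J1: last free bond brings flow in)
β1 stroke at J2  (J3 effort already set via bond 3)
β4 stroke at J2  (C1: C, integral causality)
β2 stroke at R1  (closing 1-jn rule on J2)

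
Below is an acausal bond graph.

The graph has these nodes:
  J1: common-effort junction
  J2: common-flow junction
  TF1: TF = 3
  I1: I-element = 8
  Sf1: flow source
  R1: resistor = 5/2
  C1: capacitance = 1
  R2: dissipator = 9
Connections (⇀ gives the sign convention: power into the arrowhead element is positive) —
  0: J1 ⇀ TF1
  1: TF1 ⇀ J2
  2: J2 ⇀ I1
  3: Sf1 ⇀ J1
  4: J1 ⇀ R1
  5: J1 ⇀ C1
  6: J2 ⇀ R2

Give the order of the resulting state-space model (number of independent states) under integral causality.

2  (C1, I1 all integral)

#3 →Sf1  (Sf1 (Sf) sets flow on bond)
#2 →I1  (I1 outputs flow p/I1)
#1 →J2  (J2: bond 2 brought flow, rest push out)
#6 →J2  (J2: bond 2 brought flow, rest push out)
#0 →TF1  (TF1: transformer flips bond 1)
#5 →J1  (prefer integral on C1)
#4 →R1  (J1 effort already set via bond 5)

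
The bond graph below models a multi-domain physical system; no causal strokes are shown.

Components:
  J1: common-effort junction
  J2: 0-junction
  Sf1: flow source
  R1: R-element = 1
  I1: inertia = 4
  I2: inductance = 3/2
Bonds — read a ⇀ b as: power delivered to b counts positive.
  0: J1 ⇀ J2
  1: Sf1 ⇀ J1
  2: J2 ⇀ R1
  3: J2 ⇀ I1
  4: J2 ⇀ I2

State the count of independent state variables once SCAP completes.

b1 |Sf1  (Sf1 (Sf) sets flow on bond)
b0 |J1  (closing 0-jn rule on J1)
b3 |I1  (prefer integral on I1)
b4 |I2  (I2 outputs flow p/I2)
b2 |J2  (only one effort-in slot at J2)

2  (I1, I2 all integral)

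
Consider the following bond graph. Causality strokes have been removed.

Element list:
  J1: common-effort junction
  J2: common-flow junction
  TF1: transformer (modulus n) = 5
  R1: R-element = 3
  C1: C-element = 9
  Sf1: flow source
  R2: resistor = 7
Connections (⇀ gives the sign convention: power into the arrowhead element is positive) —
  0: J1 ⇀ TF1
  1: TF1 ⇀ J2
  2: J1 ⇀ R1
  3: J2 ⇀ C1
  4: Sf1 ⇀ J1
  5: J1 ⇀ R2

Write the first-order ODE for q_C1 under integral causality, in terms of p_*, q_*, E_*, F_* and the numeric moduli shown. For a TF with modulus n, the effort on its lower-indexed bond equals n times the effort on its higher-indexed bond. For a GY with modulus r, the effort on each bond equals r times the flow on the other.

dq_C1/dt = 5*F_Sf1 - 250*q_C1/189

#4 stroke at Sf1  (Sf1 (Sf) sets flow on bond)
#3 stroke at J2  (C1 integral (e out))
#1 stroke at TF1  (only one flow-in slot at J2)
#0 stroke at J1  (TF TF1: opposite of bond 1)
#2 stroke at R1  (J1 effort already set via bond 0)
#5 stroke at R2  (common-e at J1 fixed by 0)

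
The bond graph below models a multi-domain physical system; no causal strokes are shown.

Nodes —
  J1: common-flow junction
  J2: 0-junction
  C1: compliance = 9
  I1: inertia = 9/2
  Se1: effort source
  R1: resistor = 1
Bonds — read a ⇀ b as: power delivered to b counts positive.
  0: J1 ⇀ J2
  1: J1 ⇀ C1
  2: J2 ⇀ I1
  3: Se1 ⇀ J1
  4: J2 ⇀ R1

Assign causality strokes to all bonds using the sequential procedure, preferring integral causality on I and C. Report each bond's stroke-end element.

bond 3 stroke→J1  (source Se1 imposes e)
bond 1 stroke→J1  (C1 integral (e out))
bond 0 stroke→J2  (only one flow-in slot at J1)
bond 2 stroke→I1  (common-e at J2 fixed by 0)
bond 4 stroke→R1  (common-e at J2 fixed by 0)

β0 stroke at J2
β1 stroke at J1
β2 stroke at I1
β3 stroke at J1
β4 stroke at R1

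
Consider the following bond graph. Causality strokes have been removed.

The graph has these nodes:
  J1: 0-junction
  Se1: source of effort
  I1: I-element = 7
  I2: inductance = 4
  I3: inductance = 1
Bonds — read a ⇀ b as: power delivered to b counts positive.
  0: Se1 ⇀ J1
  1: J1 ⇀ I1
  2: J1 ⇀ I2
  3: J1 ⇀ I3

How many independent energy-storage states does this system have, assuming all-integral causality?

#0 stroke→J1  (Se1: effort source, stroke at far end)
#1 stroke→I1  (0-jn J1 has e-setter on 0)
#2 stroke→I2  (common-e at J1 fixed by 0)
#3 stroke→I3  (J1: bond 0 brought effort, rest push out)

3  (I1, I2, I3 all integral)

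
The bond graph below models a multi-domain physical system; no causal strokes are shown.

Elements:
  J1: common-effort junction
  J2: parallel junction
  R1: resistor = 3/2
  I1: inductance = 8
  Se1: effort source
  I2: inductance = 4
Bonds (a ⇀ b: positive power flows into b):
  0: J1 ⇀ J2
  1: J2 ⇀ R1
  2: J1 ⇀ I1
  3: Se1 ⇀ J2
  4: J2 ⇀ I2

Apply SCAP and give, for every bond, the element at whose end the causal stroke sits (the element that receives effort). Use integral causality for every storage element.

b3 stroke at J2  (Se1: effort source, stroke at far end)
b0 stroke at J1  (0-jn J2 has e-setter on 3)
b1 stroke at R1  (J2: bond 3 brought effort, rest push out)
b4 stroke at I2  (J2 effort already set via bond 3)
b2 stroke at I1  (0-jn J1 has e-setter on 0)

β0 stroke at J1
β1 stroke at R1
β2 stroke at I1
β3 stroke at J2
β4 stroke at I2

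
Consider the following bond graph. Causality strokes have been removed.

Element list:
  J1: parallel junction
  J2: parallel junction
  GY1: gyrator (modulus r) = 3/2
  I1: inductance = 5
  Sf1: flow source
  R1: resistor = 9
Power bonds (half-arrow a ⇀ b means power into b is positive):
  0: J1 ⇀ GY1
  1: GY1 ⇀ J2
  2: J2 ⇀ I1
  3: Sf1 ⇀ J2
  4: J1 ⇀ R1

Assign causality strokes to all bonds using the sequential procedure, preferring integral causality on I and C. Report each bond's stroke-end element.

#0 stroke at J1
#1 stroke at J2
#2 stroke at I1
#3 stroke at Sf1
#4 stroke at R1

b3 stroke at Sf1  (Sf1 (Sf) sets flow on bond)
b2 stroke at I1  (prefer integral on I1)
b1 stroke at J2  (J2: last free bond brings effort in)
b0 stroke at J1  (through GY1, causality inverts; strokes same side of GY1)
b4 stroke at R1  (common-e at J1 fixed by 0)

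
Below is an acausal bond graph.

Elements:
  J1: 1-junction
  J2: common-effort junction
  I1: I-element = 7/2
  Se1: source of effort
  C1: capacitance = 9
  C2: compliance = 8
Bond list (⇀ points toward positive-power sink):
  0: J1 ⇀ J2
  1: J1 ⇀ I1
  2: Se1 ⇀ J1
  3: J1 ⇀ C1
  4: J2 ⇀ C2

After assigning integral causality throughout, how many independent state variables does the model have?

3  (C1, C2, I1 all integral)

#2 stroke at J1  (Se1: effort source, stroke at far end)
#1 stroke at I1  (I1 integral (f out))
#0 stroke at J1  (J1: bond 1 brought flow, rest push out)
#3 stroke at J1  (J1: bond 1 brought flow, rest push out)
#4 stroke at J2  (J2: last free bond brings effort in)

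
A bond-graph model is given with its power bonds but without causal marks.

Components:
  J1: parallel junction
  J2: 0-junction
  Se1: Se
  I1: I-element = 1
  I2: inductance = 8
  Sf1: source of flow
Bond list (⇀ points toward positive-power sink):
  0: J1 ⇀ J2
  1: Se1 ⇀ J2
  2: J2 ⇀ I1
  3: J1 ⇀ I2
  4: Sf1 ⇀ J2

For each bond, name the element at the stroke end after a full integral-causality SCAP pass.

bond 1 →J2  (Se1: effort source, stroke at far end)
bond 4 →Sf1  (source Sf1 imposes f)
bond 0 →J1  (J2 effort already set via bond 1)
bond 2 →I1  (common-e at J2 fixed by 1)
bond 3 →I2  (0-jn J1 has e-setter on 0)

b0 stroke→J1
b1 stroke→J2
b2 stroke→I1
b3 stroke→I2
b4 stroke→Sf1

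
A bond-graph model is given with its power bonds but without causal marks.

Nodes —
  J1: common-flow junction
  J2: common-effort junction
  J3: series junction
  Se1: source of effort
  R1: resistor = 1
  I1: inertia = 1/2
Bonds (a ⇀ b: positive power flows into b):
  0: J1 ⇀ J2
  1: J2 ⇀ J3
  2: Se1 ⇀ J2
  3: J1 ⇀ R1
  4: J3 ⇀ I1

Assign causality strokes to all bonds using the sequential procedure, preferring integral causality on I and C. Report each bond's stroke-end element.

β2 stroke→J2  (source Se1 imposes e)
β0 stroke→J1  (J2: bond 2 brought effort, rest push out)
β1 stroke→J3  (common-e at J2 fixed by 2)
β4 stroke→I1  (J3: last free bond brings flow in)
β3 stroke→R1  (J1 needs exactly one f-in)

#0 →J1
#1 →J3
#2 →J2
#3 →R1
#4 →I1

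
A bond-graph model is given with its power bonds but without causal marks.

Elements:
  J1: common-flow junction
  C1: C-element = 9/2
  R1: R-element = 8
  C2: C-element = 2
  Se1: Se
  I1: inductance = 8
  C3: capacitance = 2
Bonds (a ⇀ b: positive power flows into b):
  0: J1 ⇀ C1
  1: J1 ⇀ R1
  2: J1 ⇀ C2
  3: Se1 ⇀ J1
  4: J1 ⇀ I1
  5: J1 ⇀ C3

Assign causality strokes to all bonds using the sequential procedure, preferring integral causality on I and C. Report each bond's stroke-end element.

#0 stroke at J1
#1 stroke at J1
#2 stroke at J1
#3 stroke at J1
#4 stroke at I1
#5 stroke at J1

β3 →J1  (source Se1 imposes e)
β0 →J1  (prefer integral on C1)
β2 →J1  (prefer integral on C2)
β4 →I1  (I1 outputs flow p/I1)
β1 →J1  (common-f at J1 fixed by 4)
β5 →J1  (J1: bond 4 brought flow, rest push out)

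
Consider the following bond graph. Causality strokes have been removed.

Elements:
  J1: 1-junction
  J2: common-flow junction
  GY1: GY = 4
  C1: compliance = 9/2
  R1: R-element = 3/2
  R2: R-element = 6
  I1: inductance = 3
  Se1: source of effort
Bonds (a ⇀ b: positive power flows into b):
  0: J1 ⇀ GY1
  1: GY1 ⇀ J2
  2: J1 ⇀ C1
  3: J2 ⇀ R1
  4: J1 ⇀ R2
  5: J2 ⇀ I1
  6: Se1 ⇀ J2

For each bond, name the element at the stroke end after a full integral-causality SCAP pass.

#6 stroke at J2  (source Se1 imposes e)
#2 stroke at J1  (C1 integral (e out))
#5 stroke at I1  (I1 integral (f out))
#1 stroke at J2  (1-jn J2 has f-setter on 5)
#3 stroke at J2  (common-f at J2 fixed by 5)
#0 stroke at J1  (GY GY1: same side as bond 1)
#4 stroke at R2  (only one flow-in slot at J1)

b0 |J1
b1 |J2
b2 |J1
b3 |J2
b4 |R2
b5 |I1
b6 |J2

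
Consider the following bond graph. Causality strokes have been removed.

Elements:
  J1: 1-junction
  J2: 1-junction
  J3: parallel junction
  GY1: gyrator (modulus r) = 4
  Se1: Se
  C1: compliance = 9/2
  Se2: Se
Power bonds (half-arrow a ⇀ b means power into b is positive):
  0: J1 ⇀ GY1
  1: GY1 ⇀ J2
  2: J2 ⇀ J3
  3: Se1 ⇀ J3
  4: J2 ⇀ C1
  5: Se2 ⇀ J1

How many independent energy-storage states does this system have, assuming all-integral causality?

b3 stroke at J3  (Se1: effort source, stroke at far end)
b5 stroke at J1  (source Se2 imposes e)
b0 stroke at GY1  (J1 needs exactly one f-in)
b2 stroke at J2  (J3 effort already set via bond 3)
b1 stroke at GY1  (GY1 both-in/both-out from 0)
b4 stroke at J2  (J2: bond 1 brought flow, rest push out)

1  (C1 all integral)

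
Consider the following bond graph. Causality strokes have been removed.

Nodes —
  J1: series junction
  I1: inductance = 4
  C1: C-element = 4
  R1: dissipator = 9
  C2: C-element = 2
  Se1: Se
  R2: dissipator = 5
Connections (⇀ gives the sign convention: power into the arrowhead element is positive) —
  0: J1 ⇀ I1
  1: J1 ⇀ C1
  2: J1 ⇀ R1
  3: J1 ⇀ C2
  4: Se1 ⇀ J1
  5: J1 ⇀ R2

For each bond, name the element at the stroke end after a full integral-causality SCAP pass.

bond 0 →I1
bond 1 →J1
bond 2 →J1
bond 3 →J1
bond 4 →J1
bond 5 →J1

#4 stroke at J1  (Se1 fixes effort; stroke away)
#0 stroke at I1  (I1 integral (f out))
#1 stroke at J1  (J1 flow already set via bond 0)
#2 stroke at J1  (1-jn J1 has f-setter on 0)
#3 stroke at J1  (J1: bond 0 brought flow, rest push out)
#5 stroke at J1  (J1: bond 0 brought flow, rest push out)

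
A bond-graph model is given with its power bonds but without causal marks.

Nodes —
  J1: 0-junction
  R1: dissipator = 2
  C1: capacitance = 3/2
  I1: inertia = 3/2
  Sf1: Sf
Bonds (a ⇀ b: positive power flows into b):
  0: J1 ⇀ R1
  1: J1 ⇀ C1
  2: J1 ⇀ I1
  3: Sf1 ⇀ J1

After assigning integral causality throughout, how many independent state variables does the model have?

bond 3 stroke at Sf1  (source Sf1 imposes f)
bond 1 stroke at J1  (prefer integral on C1)
bond 0 stroke at R1  (J1 effort already set via bond 1)
bond 2 stroke at I1  (0-jn J1 has e-setter on 1)

2  (C1, I1 all integral)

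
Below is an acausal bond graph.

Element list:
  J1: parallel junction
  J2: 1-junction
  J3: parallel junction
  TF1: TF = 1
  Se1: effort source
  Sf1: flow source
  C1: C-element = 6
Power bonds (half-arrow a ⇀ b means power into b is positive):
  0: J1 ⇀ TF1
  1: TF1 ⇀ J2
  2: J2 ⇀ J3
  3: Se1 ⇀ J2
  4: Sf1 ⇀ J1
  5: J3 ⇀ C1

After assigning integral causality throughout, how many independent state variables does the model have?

bond 3 stroke→J2  (Se1: effort source, stroke at far end)
bond 4 stroke→Sf1  (source Sf1 imposes f)
bond 0 stroke→J1  (closing 0-jn rule on J1)
bond 1 stroke→TF1  (TF1: transformer flips bond 0)
bond 2 stroke→J2  (common-f at J2 fixed by 1)
bond 5 stroke→J3  (J3: last free bond brings effort in)

1  (C1 all integral)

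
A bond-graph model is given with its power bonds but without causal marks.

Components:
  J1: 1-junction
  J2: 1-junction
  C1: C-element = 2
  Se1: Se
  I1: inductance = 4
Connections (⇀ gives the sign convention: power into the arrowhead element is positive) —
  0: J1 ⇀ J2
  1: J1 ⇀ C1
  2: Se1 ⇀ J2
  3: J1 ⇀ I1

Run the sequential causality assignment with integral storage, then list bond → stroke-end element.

b0 stroke→J1
b1 stroke→J1
b2 stroke→J2
b3 stroke→I1

b2 stroke→J2  (Se1 fixes effort; stroke away)
b0 stroke→J1  (J2: last free bond brings flow in)
b1 stroke→J1  (C1 integral (e out))
b3 stroke→I1  (only one flow-in slot at J1)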